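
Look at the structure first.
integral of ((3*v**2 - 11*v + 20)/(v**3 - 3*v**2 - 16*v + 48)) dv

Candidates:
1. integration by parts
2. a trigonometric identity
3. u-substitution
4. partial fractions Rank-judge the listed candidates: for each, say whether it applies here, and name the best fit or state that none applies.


Verdict: partial fractions — with v**3 - 3*v**2 - 16*v + 48 factorable and the degree on top strictly smaller, simple-fraction decomposition is immediate.
- integration by parts: no split into a nonconstant polynomial times one of the standard kernels — exp, sine, or cosine of a linear argument, or a logarithm — applies here.
- a trigonometric identity — there is no trigonometric structure at all — the integrand carries no sine or cosine to rewrite.
- u-substitution — no subexpression of the integrand serves as a whole-integral substitution inner — individual terms may offer their own, but none carries its derivative as a factor of the full integrand; a working change of variable would have to be constructed from outside the expression.
- partial fractions: yes, a natural case for it.


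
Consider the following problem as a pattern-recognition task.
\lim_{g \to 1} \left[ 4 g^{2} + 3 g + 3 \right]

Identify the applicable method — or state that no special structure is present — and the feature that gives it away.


Best approach: no special technique — the function is continuous at 1; evaluation is itself the limit, no machinery required.


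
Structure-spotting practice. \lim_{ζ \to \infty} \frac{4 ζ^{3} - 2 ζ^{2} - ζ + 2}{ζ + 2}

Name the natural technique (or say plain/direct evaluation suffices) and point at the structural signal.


Diagnosis: dominant-term comparison — as ζ grows, only the highest-degree terms matter — compare leading terms and read the limit off. As a single quotient, the ∞/∞ shape would yield to repeated differentiation as well — the growth comparison gets there in one look.


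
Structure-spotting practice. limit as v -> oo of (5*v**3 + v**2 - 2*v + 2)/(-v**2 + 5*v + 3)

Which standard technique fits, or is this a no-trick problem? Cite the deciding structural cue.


Best approach: dominant-term comparison — growth-rate triage: the leading powers of v decide the limit, everything else is noise. As a single quotient, the ∞/∞ shape would yield to repeated differentiation as well — the growth comparison gets there in one look.


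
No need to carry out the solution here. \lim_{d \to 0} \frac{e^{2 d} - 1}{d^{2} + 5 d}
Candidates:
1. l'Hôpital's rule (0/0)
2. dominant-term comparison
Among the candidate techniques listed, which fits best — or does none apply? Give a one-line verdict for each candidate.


Best approach: l'Hôpital's rule (0/0) — substituting 0 gives 0 over 0; differentiate top and bottom once and re-evaluate. A first-order expansion at the point is an equally standard path; the rule packages it.
- l'Hôpital's rule (0/0): applicable, and directly so.
- dominant-term comparison: this is not a rational comparison of growth rates at infinity.


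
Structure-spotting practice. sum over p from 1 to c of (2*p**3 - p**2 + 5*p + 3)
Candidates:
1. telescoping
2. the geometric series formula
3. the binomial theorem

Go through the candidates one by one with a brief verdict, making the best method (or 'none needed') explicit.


Technique: no special technique — no ratio, no shift structure, no binomial pattern: sum the constant-multiple powers of p with known formulas.
- telescoping — computed from the summand as displayed, the partial sums build up without the pairwise collapse telescoping exploits.
- the geometric series formula — no single multiplier carries one term to the next throughout the sum.
- the binomial theorem: there is no sum-raised-to-a-power identity hiding in these terms.


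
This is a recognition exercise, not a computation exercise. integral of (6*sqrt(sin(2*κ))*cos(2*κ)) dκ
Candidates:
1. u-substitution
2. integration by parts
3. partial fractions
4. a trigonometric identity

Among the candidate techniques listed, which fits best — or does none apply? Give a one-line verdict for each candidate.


Method: u-substitution — everything non-trivial happens through the inner expression sin(2*κ), and its derivative accounts for the remaining factor up to a constant, so set u = sin(2*κ).
- u-substitution — yes, a natural case for it.
- integration by parts: no split into a nonconstant polynomial times one of the standard kernels — exp, sine, or cosine of a linear argument, or a logarithm — applies here.
- partial fractions: the expression is not a ratio of polynomials that decomposes further.
- a trigonometric identity: neither the even-power reduction nor the product-to-sum identity applies to this structure.


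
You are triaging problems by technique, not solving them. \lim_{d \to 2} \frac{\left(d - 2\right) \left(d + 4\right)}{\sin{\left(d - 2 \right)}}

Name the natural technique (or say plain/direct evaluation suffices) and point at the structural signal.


Best approach: l'Hôpital's rule (0/0) — plug in 2: top and bottom both hit zero, so differentiate each and retry. The standard small-argument limits would also carry it; the rule is the systematic route.


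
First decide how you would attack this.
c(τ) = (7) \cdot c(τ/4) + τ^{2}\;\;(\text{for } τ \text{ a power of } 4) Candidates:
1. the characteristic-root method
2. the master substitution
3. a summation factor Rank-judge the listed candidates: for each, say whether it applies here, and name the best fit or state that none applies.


Verdict: the master substitution — the argument contracts 4-fold per step: reindex τ exponentially and solve the linear recurrence in the new index.
- the characteristic-root method — the recursion divides its index rather than shifting it — outside the constant-shift family the root method covers.
- the master substitution — applies; the problem has the shape this method handles.
- a summation factor — the recursion divides its index rather than shifting it — there is no previous-term chain for a summation factor to telescope.


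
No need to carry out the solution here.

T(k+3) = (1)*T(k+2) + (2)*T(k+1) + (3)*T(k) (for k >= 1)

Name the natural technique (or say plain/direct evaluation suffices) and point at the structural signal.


Technique: the characteristic-root method — because shifting k leaves the equation's coefficients unchanged, exponential trials reduce it to algebra.


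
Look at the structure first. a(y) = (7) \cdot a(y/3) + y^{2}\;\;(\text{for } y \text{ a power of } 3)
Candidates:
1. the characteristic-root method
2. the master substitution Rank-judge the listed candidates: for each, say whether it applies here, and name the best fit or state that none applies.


Method: the master substitution — treat m = log base 3 of y as the new clock: one recursion step advances m by one while y scales by 3.
- the characteristic-root method — a divided-index call is not the fixed-shift linear shape that characteristic roots solve.
- the master substitution: yes, a natural case for it.


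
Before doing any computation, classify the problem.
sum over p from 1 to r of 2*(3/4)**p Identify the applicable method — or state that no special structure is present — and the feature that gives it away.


Verdict: the geometric series formula — consecutive terms stand in a fixed index-free ratio — the geometric sum formula closes it.


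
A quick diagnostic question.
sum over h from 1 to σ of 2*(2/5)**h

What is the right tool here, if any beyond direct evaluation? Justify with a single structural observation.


Verdict: the geometric series formula — each term is 2/5 times the previous one, so the geometric-series formula applies directly.


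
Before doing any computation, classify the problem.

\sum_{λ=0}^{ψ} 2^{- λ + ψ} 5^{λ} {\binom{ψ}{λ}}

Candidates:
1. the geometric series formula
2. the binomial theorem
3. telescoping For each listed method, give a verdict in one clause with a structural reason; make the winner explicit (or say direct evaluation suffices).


Best approach: the binomial theorem — the summand is term λ of a binomial expansion in 5 and 2; the whole sum is a single power.
- the geometric series formula — no single multiplier carries one term to the next throughout the sum.
- the binomial theorem: a fit — the right tool for this form.
- telescoping — the terms as presented offer no neighboring cancellation — a telescoping rewrite may exist, but the displayed structure does not hand one over.


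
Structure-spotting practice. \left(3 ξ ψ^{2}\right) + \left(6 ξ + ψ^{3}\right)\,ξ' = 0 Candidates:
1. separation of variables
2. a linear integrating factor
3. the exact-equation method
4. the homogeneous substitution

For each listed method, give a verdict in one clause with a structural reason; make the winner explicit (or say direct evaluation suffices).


Method: the exact-equation method — because the two cross partials coincide, the form is conservative as written — recover its potential in (ψ, ξ).
- separation of variables — no division isolates the independent variable from the unknown.
- a linear integrating factor — a nonlinear term in the unknown puts this outside the integrating-factor template.
- the exact-equation method — yes — fits the structure here.
- the homogeneous substitution — the ratio substitution does not collapse this equation.


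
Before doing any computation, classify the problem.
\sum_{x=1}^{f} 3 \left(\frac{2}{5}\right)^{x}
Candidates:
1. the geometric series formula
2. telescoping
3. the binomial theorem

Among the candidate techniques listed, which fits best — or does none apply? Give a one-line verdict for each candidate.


Verdict: the geometric series formula — each term is \frac{2}{5} times the previous one, so the geometric-series formula applies directly.
- the geometric series formula: applicable, and directly so.
- telescoping — computed from the summand as displayed, the partial sums build up without the pairwise collapse telescoping exploits.
- the binomial theorem — there is no pair of bases whose matched powers would reassemble into a single binomial power.


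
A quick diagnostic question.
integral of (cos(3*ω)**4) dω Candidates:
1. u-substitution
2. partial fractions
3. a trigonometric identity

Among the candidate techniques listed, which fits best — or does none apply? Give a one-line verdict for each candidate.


Verdict: a trigonometric identity — the even exponent on cos(3*ω)**4 signals one move: rewrite via cos of the doubled angle.
- u-substitution: no subexpression of the integrand serves as a whole-integral substitution inner — individual terms may offer their own, but none carries its derivative as a factor of the full integrand; a working change of variable would have to be constructed from outside the expression.
- partial fractions — there is no rational-function structure to decompose.
- a trigonometric identity: a fit — the right tool for this form.


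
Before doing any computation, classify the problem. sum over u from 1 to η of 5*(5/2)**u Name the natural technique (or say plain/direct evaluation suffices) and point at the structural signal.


Verdict: the geometric series formula — each term is 5/2 times the previous one, so the geometric-series formula applies directly.


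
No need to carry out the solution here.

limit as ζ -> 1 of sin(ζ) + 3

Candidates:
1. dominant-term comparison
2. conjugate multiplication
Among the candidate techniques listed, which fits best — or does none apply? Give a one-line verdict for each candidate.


Method: no special technique — nothing blocks direct substitution at 1: plug in and finish.
- dominant-term comparison — this limit is not decided by comparing polynomial growth at infinity.
- conjugate multiplication — no difference of divergent radicals appears, so rationalizing has nothing to cancel.


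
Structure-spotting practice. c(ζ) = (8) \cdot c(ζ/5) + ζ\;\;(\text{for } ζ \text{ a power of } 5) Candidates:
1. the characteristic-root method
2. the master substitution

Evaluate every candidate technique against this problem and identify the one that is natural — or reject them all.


Technique: the master substitution — treat m = log base 5 of ζ as the new clock: one recursion step advances m by one while ζ scales by 5.
- the characteristic-root method — the recursion divides its index rather than shifting it — outside the constant-shift family the root method covers.
- the master substitution — applicable, and directly so.


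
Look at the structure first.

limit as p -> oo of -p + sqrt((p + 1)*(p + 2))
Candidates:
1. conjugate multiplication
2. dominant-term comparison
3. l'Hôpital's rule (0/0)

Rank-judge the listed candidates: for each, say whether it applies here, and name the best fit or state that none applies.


Verdict: conjugate multiplication — the difference sqrt((p + 1)*(p + 2)) - p is an ∞ − ∞ stalemate; its conjugate partner breaks the tie.
- conjugate multiplication: yes — fits the structure here.
- dominant-term comparison — this is not a rational comparison of growth rates at infinity.
- l'Hôpital's rule (0/0): the expression is a difference driving to ∞ − ∞, not a 0/0 quotient — there is no ratio for the rule to differentiate.


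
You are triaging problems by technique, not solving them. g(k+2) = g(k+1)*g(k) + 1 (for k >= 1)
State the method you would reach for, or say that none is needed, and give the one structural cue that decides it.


Method: no special technique — each new value is a nonlinear function of earlier ones — scaling arguments and superposition both fail.


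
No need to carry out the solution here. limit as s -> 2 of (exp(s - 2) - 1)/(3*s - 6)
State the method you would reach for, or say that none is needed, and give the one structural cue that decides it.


Verdict: l'Hôpital's rule (0/0) — both numerator and denominator vanish at 2: the genuine 0/0 indeterminate that l'Hôpital exists for. Expanding numerator and denominator to first order gives the same value — the rule automates exactly that.


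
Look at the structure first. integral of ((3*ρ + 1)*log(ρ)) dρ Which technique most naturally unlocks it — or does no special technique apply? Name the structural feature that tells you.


Verdict: integration by parts — the logarithm log(ρ) has no power-rule antiderivative to read off directly, but its derivative is algebraic — so differentiate log(ρ) and integrate the polynomial factor 3*ρ + 1.


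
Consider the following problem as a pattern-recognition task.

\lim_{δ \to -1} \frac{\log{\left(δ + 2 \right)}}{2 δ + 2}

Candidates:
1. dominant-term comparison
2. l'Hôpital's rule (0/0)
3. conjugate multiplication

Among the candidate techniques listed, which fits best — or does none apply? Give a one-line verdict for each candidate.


Diagnosis: l'Hôpital's rule (0/0) — the 0/0 form at -1 is the signature situation for l'Hôpital's rule. A local series expansion at the point resolves it as well; the rule is the packaged version of that step.
- dominant-term comparison — leading-power comparison does not apply to this form.
- l'Hôpital's rule (0/0) — a fit — the right tool for this form.
- conjugate multiplication: no difference of divergent radicals appears, so rationalizing has nothing to cancel.


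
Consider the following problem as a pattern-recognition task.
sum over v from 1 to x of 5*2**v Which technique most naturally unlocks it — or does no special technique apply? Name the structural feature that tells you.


Verdict: the geometric series formula — each summand is the previous one scaled by 2; that constant multiplier is itself the geometric structure.


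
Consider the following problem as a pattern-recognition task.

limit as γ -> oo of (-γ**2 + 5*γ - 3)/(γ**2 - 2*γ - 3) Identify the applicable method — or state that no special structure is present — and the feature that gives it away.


Method: dominant-term comparison — as γ grows, only the highest-degree terms matter — compare leading terms and read the limit off. As a single quotient, the ∞/∞ shape would yield to repeated differentiation as well — the growth comparison gets there in one look.


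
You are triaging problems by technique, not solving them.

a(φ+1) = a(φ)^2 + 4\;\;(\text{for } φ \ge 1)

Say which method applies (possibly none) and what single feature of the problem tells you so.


Technique: no special technique — the map from one term to the next is curved, not linear, so linear closed-form machinery does not attach.


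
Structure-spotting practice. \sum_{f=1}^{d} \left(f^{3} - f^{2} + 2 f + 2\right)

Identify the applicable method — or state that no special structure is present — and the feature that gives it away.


Diagnosis: no special technique — the sum is polynomial through and through; closed forms for each power of f finish it directly.


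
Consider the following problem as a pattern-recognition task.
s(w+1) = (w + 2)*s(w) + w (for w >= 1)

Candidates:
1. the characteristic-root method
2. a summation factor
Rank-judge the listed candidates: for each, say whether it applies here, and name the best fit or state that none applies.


Method: a summation factor — one-term recursion with variable weight w + 2 is solved by product normalization, not by root-finding.
- the characteristic-root method — the coefficients vary with the index, breaking the constant-coefficient structure the method needs.
- a summation factor — applicable, and directly so.


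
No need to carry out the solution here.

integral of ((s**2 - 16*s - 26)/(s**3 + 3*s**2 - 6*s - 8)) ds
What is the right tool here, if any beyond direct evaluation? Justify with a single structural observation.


Diagnosis: partial fractions — the integrand is a proper rational function and its denominator s**3 + 3*s**2 - 6*s - 8 factors into distinct pieces, so it splits into simple fractions.


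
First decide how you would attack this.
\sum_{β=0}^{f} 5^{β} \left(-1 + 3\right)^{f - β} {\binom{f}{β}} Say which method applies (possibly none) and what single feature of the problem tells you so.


Method: the binomial theorem — terms weighting {\binom{f}{β}} against matched powers of 5 and (-1 + 3) reassemble into (5 + (-1 + 3))^f by the binomial theorem.


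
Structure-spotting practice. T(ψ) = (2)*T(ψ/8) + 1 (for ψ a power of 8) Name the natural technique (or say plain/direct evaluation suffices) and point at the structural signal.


Technique: the master substitution — the argument ψ/8 divides the index by 8; the standard ψ = 8^m substitution converts it to a constant-shift recurrence.


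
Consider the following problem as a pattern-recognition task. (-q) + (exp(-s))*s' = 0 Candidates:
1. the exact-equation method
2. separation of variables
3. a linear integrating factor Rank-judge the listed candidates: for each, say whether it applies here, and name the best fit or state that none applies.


Technique: separation of variables — one side of the product carries the independent variable, the other the unknown — the textbook separation shape.
- the exact-equation method: any potential here is of the trivial single-variable kind; the exact method earns its name only with genuine cross terms.
- separation of variables: yes — fits the structure here.
- a linear integrating factor — a nonlinear term in the unknown puts this outside the integrating-factor template.


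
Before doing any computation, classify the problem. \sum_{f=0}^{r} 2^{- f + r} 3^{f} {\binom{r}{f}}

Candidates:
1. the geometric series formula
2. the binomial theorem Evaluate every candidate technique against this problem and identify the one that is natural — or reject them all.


Method: the binomial theorem — binomial coefficients against complementary powers of 3 and 2: recognize the binomial expansion and resum.
- the geometric series formula — the term-to-term ratio changes with the index, so the geometric formula cannot close it.
- the binomial theorem: a fit — the right tool for this form.


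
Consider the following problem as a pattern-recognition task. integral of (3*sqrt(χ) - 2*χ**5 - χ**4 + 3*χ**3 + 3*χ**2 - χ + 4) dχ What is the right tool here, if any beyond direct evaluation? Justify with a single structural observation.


Method: no special technique — nothing composite, nothing rational, nothing trigonometric — each constant-multiple power of χ integrates by the power rule alone.


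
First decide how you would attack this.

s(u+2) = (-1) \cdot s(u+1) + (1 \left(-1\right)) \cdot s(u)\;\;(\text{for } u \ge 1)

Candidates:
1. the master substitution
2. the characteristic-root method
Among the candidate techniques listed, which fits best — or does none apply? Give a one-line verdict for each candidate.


Best approach: the characteristic-root method — the recurrence is linear and homogeneous with constant coefficients, so the ansatz r^u turns it into a polynomial equation for r.
- the master substitution: no fixed divisor shrinks the index between calls.
- the characteristic-root method — yes, a natural case for it.


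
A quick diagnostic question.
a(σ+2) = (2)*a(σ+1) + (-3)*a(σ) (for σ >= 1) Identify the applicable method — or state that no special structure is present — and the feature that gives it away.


Best approach: the characteristic-root method — shift-invariance with fixed coefficients calls for exponential trials; the characteristic polynomial finds every r^σ.


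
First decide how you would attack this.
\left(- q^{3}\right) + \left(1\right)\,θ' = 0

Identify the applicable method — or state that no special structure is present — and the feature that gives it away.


Method: no special technique — with θ absent the equation is not coupled at all: direct integration in q.


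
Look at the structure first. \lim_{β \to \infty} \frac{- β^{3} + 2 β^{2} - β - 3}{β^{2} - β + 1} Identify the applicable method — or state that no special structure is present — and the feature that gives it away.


Best approach: dominant-term comparison — divide by the highest power of β present: lower-order terms vanish and the dominant ratio remains. Differentiating the expression as a single quotient would eventually settle it as well; matching dominant growth settles it immediately.


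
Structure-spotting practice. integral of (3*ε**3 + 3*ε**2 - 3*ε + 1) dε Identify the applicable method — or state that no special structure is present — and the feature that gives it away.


Method: no special technique — every term is a constant multiple of a power of ε; term-wise power-rule integration needs no preliminary transformation.


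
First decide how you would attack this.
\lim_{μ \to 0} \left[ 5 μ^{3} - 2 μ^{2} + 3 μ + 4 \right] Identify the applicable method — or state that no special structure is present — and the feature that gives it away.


Best approach: no special technique — the expression is continuous at 0 — substitute and evaluate; no indeterminate form appears.


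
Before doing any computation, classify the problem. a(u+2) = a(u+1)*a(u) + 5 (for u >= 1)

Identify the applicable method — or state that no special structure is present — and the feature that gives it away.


Best approach: no special technique — this one you iterate or analyze qualitatively: the nonlinearity defeats linear solution methods.


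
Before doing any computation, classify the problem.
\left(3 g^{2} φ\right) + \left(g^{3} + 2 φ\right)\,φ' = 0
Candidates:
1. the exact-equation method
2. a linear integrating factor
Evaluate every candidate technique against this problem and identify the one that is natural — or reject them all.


Diagnosis: the exact-equation method — this form is already the differential of something: the matching mixed partials of 3 g^{2} φ and g^{3} + 2 φ prove it.
- the exact-equation method — yes — fits the structure here.
- a linear integrating factor: a nonlinear term in the unknown puts this outside the integrating-factor template.


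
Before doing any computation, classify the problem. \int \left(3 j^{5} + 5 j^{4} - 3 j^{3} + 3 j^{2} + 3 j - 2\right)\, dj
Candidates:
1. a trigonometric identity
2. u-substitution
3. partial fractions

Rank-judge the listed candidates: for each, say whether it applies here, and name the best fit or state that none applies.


Method: no special technique — nothing composite, nothing rational, nothing trigonometric — each constant-multiple power of j integrates by the power rule alone.
- a trigonometric identity: there is no trigonometric structure at all — the integrand carries no sine or cosine to rewrite.
- u-substitution — any workable substitution here is cosmetic — the integrand is already in directly integrable form.
- partial fractions: the expression is not a ratio of polynomials that decomposes further.


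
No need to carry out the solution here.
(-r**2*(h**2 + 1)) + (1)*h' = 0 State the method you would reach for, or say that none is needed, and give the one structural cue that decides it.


Method: separation of variables — a product of single-variable factors, r**2 and h**2 + 1 — the textbook separable form.


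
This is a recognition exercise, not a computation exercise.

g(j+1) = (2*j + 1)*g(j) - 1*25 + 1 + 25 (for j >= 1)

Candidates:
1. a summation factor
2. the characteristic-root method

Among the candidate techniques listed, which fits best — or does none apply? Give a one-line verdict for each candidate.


Verdict: a summation factor — first-order linear but the coefficient 2*j + 1 moves with the index — divide by the cumulative product and telescope.
- a summation factor — a fit — the right tool for this form.
- the characteristic-root method: an index-dependent weight blocks the pure exponential ansatz.


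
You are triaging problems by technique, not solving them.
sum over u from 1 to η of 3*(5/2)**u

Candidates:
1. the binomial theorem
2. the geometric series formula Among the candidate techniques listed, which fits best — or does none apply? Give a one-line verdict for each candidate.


Technique: the geometric series formula — consecutive terms stand in a fixed index-free ratio — the geometric sum formula closes it.
- the binomial theorem: the terms lack the binomial-coefficient-weighted complementary-power pattern of an expansion.
- the geometric series formula — a fit — the right tool for this form.


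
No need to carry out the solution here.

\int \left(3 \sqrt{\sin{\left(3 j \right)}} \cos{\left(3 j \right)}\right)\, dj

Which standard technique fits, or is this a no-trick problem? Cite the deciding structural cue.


Method: u-substitution — viewed as a product, the integrand is a composition evaluated at \sin{\left(3 j \right)} times (a constant multiple of) that inner expression's derivative, so u = \sin{\left(3 j \right)} makes it elementary.


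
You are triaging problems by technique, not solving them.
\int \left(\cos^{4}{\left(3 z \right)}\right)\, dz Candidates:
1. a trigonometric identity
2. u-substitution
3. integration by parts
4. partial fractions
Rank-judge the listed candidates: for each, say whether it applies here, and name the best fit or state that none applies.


Method: a trigonometric identity — even powers like \cos^{4}{\left(3 z \right)} never integrate directly; the half-angle identity lowers the degree first.
- a trigonometric identity: yes — fits the structure here.
- u-substitution — no subexpression of the integrand pairs with its own derivative as a factor — individual terms may offer their own substitutions, but any change of variable covering the whole integral would have to be constructed from outside the expression.
- integration by parts: not the fit here: there is no polynomial factor to ladder down — parts can still close the trigonometric product by recursion, though the identity rewrite is the direct route.
- partial fractions — there is no rational-function structure to decompose.


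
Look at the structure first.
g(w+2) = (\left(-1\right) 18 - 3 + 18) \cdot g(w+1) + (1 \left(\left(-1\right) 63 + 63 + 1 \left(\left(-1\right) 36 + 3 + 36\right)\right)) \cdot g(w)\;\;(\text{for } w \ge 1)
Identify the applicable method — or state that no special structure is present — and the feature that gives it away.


Diagnosis: the characteristic-root method — because shifting w leaves the equation's coefficients unchanged, exponential trials reduce it to algebra.


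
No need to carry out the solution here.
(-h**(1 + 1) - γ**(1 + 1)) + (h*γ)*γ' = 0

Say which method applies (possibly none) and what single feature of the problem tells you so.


Method: the homogeneous substitution — the slope's numerator and denominator have matching total degree, so it depends only on γ/h and the ratio substitution collapses it. This doubles as a Bernoulli equation in the unknown as written; the homogeneous route needs no setup at all.


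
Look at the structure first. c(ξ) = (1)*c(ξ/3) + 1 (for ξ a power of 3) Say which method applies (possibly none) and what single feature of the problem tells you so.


Technique: the master substitution — a divide-and-conquer shape: argument ξ/3, so change variables with ξ = 3^m and solve the linear version.


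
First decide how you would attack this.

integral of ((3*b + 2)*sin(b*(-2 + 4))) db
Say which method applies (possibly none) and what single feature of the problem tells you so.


Method: integration by parts — a polynomial factor 3*b + 2 multiplies sin(b*(-2 + 4)); differentiating 3*b + 2 lowers its degree while sin(b*(-2 + 4)) integrates cleanly, so parts wins.


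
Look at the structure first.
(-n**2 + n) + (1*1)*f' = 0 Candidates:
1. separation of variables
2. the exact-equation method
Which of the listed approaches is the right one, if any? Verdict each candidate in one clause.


Best approach: no special technique — solved for the derivative, f never appears on the right — this is a direct integration in n, not a differential-equations problem at heart.
- separation of variables: any separation here is vacuous (nothing depends on the unknown); direct integration is the honest label.
- the exact-equation method: no dependence on the unknown anywhere: exactness is a label without content here.


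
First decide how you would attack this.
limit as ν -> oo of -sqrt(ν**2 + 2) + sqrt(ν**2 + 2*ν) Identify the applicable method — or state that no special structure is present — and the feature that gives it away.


Method: conjugate multiplication — the ∞ − ∞ radical form is the exact trigger for the conjugate maneuver.


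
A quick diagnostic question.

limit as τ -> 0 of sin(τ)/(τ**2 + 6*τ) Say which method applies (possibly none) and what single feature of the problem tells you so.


Technique: l'Hôpital's rule (0/0) — substituting 0 gives 0 over 0; differentiate top and bottom once and re-evaluate. A first-order expansion at the point is an equally standard path; the rule packages it.


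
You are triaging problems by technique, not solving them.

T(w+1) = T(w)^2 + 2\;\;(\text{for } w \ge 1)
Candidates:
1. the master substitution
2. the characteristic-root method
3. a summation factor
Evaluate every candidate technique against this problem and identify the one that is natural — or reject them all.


Verdict: no special technique — the unknown enters the rule nonlinearly, not as a weighted sum — no linear method is even well-posed.
- the master substitution — there is no divide-the-index recursive argument.
- the characteristic-root method: the recursion is nonlinear in the sequence values, so no linear-modes ansatz applies.
- a summation factor: the recursion is nonlinear — outside the first-order linear family a summation factor addresses.


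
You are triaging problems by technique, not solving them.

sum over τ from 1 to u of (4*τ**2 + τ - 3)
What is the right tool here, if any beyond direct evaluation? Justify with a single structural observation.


Method: no special technique — Faulhaber territory: sum each constant-multiple power of τ with its closed-form formula, no trick required.


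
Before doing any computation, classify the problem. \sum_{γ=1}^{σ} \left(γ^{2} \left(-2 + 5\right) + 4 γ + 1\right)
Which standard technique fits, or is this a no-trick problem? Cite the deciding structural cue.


Diagnosis: no special technique — recognize the absence of structure: constant-multiple powers of γ summed plainly, no special method required.


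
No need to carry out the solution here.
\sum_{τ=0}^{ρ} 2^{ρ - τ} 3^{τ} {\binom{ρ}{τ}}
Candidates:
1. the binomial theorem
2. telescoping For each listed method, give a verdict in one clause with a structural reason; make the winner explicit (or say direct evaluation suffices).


Verdict: the binomial theorem — terms weighting {\binom{ρ}{τ}} against matched powers of 3 and 2 reassemble into (3 + 2)^ρ by the binomial theorem.
- the binomial theorem — applicable, and directly so.
- telescoping — in the displayed form, no term reappears at a neighboring index to cancel against.


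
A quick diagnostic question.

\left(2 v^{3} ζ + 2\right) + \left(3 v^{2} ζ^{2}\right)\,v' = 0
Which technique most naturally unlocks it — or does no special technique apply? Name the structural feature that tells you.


Best approach: the exact-equation method — check exactness first: here it holds (2 v^{3} ζ + 2, 3 v^{2} ζ^{2} have matching cross partials), so no integrating factor is needed.


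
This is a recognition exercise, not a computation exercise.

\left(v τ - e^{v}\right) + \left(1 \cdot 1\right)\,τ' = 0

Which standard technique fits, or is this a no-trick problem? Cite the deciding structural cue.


Best approach: a linear integrating factor — arrange it as τ' + v·τ = (the forcing term) and the integrating factor does the rest.


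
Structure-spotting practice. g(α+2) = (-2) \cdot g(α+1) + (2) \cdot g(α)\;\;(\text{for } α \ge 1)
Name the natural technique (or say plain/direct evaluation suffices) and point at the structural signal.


Best approach: the characteristic-root method — the recurrence is linear and homogeneous with constant coefficients, so the ansatz r^α turns it into a polynomial equation for r.


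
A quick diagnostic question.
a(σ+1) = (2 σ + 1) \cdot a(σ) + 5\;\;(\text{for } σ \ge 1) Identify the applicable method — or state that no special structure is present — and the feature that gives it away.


Method: a summation factor — because the multiplier 2 σ + 1 is index-dependent, divide through by its running product and sum the resulting differences.


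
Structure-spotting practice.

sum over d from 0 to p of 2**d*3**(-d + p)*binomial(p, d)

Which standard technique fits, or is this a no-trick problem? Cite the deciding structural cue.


Diagnosis: the binomial theorem — terms weighting binomial(p, d) against matched powers of 2 and 3 reassemble into (2 + 3)^p by the binomial theorem.


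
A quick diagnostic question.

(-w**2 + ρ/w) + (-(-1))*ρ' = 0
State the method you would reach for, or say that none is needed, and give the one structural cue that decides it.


Technique: a linear integrating factor — the unknown enters only to the first power against a nonzero forcing term — the integrating-factor template applies directly.


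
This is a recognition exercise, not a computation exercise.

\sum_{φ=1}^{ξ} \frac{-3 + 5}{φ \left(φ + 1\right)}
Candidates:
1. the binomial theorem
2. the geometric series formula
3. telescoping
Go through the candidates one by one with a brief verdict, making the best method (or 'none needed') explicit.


Best approach: telescoping — integer-spaced poles in \frac{-3 + 5}{φ \left(φ + 1\right)} are the telescoping signature in disguise.
- the binomial theorem — no binomial coefficients pair with matched powers.
- the geometric series formula: consecutive terms are not related by a fixed multiplier.
- telescoping: a fit — the right tool for this form.


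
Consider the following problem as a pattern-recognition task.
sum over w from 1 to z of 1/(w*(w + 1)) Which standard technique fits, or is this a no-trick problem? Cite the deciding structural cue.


Verdict: telescoping — 1/(w*(w + 1)) decomposes into shift-paired simple fractions; the series telescopes to finitely many boundary pieces.


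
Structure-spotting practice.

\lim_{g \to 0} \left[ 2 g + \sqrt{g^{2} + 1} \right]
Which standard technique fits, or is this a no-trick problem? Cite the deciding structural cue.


Best approach: no special technique — the expression is continuous at 0 — substitute and evaluate; no indeterminate form appears.


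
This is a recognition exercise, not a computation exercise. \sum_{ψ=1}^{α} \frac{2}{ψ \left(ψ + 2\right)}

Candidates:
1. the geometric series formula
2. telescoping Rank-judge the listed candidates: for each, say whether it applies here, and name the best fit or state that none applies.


Method: telescoping — \frac{2}{ψ \left(ψ + 2\right)} hides a difference of shifted reciprocals — decompose it and the middle of the sum vanishes.
- the geometric series formula — the ratio of consecutive terms depends on the index.
- telescoping: applicable, and directly so.


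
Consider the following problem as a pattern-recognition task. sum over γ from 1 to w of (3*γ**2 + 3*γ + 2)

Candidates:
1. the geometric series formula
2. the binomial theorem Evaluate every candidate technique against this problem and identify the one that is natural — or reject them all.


Technique: no special technique — Faulhaber territory: sum each constant-multiple power of γ with its closed-form formula, no trick required.
- the geometric series formula — consecutive terms are not related by a fixed multiplier.
- the binomial theorem: no binomial coefficients pair up with complementary powers here.


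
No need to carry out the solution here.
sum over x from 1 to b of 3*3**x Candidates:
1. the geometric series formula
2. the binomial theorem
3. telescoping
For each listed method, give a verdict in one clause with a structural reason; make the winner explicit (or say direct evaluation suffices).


Best approach: the geometric series formula — check a ratio of consecutive terms: it is 3, independent of the index, so the geometric formula closes the sum.
- the geometric series formula: yes — fits the structure here.
- the binomial theorem — the terms lack the binomial-coefficient-weighted complementary-power pattern of an expansion.
- telescoping: neither a shifted-difference shape nor integer-spaced poles are present.


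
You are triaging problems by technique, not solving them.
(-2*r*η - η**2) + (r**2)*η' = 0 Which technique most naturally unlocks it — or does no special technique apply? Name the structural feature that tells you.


Best approach: the homogeneous substitution — scaling r and η together leaves the slope fixed — it depends only on η/r, so substitute the ratio. A Bernoulli rewrite works here as the equation stands — the homogeneous substitution is the more immediate reading.


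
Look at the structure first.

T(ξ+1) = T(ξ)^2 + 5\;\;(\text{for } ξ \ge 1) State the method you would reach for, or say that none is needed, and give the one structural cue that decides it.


Diagnosis: no special technique — once the recursion is nonlinear, characteristic roots, master substitutions, and summation factors are all off the table.


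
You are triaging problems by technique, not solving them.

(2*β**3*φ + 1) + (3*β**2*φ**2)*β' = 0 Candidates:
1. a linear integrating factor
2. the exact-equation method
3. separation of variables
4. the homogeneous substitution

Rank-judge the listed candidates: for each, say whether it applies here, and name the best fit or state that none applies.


Diagnosis: the exact-equation method — this form is already the differential of something: the matching mixed partials of 2*β**3*φ + 1 and 3*β**2*φ**2 prove it.
- a linear integrating factor — the unknown enters nonlinearly (through a power, a denominator, or a transcendental function), which the linear integrating-factor recipe cannot absorb as-is — any repair would come from a preliminary substitution, not the factor.
- the exact-equation method: yes — fits the structure here.
- separation of variables — the two dependences do not factor apart.
- the homogeneous substitution: the slope does not depend on the ratio of the variables alone.
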